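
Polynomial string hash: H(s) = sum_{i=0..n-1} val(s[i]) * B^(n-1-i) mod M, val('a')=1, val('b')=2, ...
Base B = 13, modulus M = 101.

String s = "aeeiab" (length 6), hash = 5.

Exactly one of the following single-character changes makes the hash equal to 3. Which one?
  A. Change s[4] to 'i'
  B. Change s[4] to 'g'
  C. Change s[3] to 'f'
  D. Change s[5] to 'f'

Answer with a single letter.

Option A: s[4]='a'->'i', delta=(9-1)*13^1 mod 101 = 3, hash=5+3 mod 101 = 8
Option B: s[4]='a'->'g', delta=(7-1)*13^1 mod 101 = 78, hash=5+78 mod 101 = 83
Option C: s[3]='i'->'f', delta=(6-9)*13^2 mod 101 = 99, hash=5+99 mod 101 = 3 <-- target
Option D: s[5]='b'->'f', delta=(6-2)*13^0 mod 101 = 4, hash=5+4 mod 101 = 9

Answer: C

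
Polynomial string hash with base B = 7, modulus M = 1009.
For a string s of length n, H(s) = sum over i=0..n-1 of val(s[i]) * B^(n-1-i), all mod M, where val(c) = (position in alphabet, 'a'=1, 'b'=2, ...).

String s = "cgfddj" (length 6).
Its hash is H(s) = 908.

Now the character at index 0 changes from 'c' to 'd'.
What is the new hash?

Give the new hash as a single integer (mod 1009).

Answer: 562

Derivation:
val('c') = 3, val('d') = 4
Position k = 0, exponent = n-1-k = 5
B^5 mod M = 7^5 mod 1009 = 663
Delta = (4 - 3) * 663 mod 1009 = 663
New hash = (908 + 663) mod 1009 = 562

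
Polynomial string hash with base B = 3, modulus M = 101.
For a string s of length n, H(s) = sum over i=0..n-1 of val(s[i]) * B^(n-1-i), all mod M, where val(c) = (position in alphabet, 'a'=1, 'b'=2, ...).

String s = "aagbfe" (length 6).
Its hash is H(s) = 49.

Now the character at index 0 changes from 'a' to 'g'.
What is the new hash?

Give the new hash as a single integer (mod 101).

val('a') = 1, val('g') = 7
Position k = 0, exponent = n-1-k = 5
B^5 mod M = 3^5 mod 101 = 41
Delta = (7 - 1) * 41 mod 101 = 44
New hash = (49 + 44) mod 101 = 93

Answer: 93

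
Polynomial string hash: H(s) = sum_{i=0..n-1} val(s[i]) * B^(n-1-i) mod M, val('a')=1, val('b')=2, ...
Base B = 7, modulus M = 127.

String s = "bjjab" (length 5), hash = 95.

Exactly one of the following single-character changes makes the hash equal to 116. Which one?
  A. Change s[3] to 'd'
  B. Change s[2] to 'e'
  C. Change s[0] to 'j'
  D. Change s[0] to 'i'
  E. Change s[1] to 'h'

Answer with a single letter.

Answer: A

Derivation:
Option A: s[3]='a'->'d', delta=(4-1)*7^1 mod 127 = 21, hash=95+21 mod 127 = 116 <-- target
Option B: s[2]='j'->'e', delta=(5-10)*7^2 mod 127 = 9, hash=95+9 mod 127 = 104
Option C: s[0]='b'->'j', delta=(10-2)*7^4 mod 127 = 31, hash=95+31 mod 127 = 126
Option D: s[0]='b'->'i', delta=(9-2)*7^4 mod 127 = 43, hash=95+43 mod 127 = 11
Option E: s[1]='j'->'h', delta=(8-10)*7^3 mod 127 = 76, hash=95+76 mod 127 = 44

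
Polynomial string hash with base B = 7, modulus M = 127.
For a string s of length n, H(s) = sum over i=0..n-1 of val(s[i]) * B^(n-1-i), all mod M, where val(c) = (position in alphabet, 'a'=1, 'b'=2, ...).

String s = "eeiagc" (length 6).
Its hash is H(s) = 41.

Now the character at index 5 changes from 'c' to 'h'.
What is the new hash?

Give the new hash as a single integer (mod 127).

val('c') = 3, val('h') = 8
Position k = 5, exponent = n-1-k = 0
B^0 mod M = 7^0 mod 127 = 1
Delta = (8 - 3) * 1 mod 127 = 5
New hash = (41 + 5) mod 127 = 46

Answer: 46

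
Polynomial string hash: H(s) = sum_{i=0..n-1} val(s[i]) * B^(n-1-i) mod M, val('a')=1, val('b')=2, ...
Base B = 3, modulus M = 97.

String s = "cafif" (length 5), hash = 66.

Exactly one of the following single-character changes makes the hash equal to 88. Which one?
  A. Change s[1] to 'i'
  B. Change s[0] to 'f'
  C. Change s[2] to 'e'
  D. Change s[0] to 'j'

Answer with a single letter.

Answer: A

Derivation:
Option A: s[1]='a'->'i', delta=(9-1)*3^3 mod 97 = 22, hash=66+22 mod 97 = 88 <-- target
Option B: s[0]='c'->'f', delta=(6-3)*3^4 mod 97 = 49, hash=66+49 mod 97 = 18
Option C: s[2]='f'->'e', delta=(5-6)*3^2 mod 97 = 88, hash=66+88 mod 97 = 57
Option D: s[0]='c'->'j', delta=(10-3)*3^4 mod 97 = 82, hash=66+82 mod 97 = 51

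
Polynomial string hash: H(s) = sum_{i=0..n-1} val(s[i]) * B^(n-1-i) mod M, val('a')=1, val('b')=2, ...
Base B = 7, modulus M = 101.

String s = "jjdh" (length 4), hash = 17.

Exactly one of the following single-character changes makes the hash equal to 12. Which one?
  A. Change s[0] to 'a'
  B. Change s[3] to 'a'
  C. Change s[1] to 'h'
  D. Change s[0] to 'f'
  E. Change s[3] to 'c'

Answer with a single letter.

Option A: s[0]='j'->'a', delta=(1-10)*7^3 mod 101 = 44, hash=17+44 mod 101 = 61
Option B: s[3]='h'->'a', delta=(1-8)*7^0 mod 101 = 94, hash=17+94 mod 101 = 10
Option C: s[1]='j'->'h', delta=(8-10)*7^2 mod 101 = 3, hash=17+3 mod 101 = 20
Option D: s[0]='j'->'f', delta=(6-10)*7^3 mod 101 = 42, hash=17+42 mod 101 = 59
Option E: s[3]='h'->'c', delta=(3-8)*7^0 mod 101 = 96, hash=17+96 mod 101 = 12 <-- target

Answer: E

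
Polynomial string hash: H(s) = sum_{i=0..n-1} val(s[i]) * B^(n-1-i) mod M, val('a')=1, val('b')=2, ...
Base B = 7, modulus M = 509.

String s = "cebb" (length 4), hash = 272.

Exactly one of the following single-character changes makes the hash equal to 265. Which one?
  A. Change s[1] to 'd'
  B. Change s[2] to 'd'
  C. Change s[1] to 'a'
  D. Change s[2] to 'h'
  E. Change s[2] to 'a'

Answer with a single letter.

Option A: s[1]='e'->'d', delta=(4-5)*7^2 mod 509 = 460, hash=272+460 mod 509 = 223
Option B: s[2]='b'->'d', delta=(4-2)*7^1 mod 509 = 14, hash=272+14 mod 509 = 286
Option C: s[1]='e'->'a', delta=(1-5)*7^2 mod 509 = 313, hash=272+313 mod 509 = 76
Option D: s[2]='b'->'h', delta=(8-2)*7^1 mod 509 = 42, hash=272+42 mod 509 = 314
Option E: s[2]='b'->'a', delta=(1-2)*7^1 mod 509 = 502, hash=272+502 mod 509 = 265 <-- target

Answer: E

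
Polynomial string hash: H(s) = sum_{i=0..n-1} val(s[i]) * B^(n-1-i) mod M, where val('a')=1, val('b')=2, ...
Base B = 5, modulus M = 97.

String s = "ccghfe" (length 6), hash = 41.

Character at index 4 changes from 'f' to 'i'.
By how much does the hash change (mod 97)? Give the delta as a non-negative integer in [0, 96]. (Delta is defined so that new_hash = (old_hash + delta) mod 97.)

Answer: 15

Derivation:
Delta formula: (val(new) - val(old)) * B^(n-1-k) mod M
  val('i') - val('f') = 9 - 6 = 3
  B^(n-1-k) = 5^1 mod 97 = 5
  Delta = 3 * 5 mod 97 = 15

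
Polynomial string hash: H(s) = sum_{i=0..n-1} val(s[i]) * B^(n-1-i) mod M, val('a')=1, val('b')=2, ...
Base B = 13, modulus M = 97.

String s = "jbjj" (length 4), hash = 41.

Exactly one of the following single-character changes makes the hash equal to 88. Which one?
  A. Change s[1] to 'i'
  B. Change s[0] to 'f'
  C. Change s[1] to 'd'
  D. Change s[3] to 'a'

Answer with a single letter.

Answer: C

Derivation:
Option A: s[1]='b'->'i', delta=(9-2)*13^2 mod 97 = 19, hash=41+19 mod 97 = 60
Option B: s[0]='j'->'f', delta=(6-10)*13^3 mod 97 = 39, hash=41+39 mod 97 = 80
Option C: s[1]='b'->'d', delta=(4-2)*13^2 mod 97 = 47, hash=41+47 mod 97 = 88 <-- target
Option D: s[3]='j'->'a', delta=(1-10)*13^0 mod 97 = 88, hash=41+88 mod 97 = 32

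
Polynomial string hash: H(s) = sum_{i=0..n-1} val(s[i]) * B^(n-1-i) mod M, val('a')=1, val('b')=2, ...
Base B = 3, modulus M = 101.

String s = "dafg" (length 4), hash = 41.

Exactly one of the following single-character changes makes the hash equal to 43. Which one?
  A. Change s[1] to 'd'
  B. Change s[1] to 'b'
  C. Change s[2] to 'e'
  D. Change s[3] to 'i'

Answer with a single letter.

Option A: s[1]='a'->'d', delta=(4-1)*3^2 mod 101 = 27, hash=41+27 mod 101 = 68
Option B: s[1]='a'->'b', delta=(2-1)*3^2 mod 101 = 9, hash=41+9 mod 101 = 50
Option C: s[2]='f'->'e', delta=(5-6)*3^1 mod 101 = 98, hash=41+98 mod 101 = 38
Option D: s[3]='g'->'i', delta=(9-7)*3^0 mod 101 = 2, hash=41+2 mod 101 = 43 <-- target

Answer: D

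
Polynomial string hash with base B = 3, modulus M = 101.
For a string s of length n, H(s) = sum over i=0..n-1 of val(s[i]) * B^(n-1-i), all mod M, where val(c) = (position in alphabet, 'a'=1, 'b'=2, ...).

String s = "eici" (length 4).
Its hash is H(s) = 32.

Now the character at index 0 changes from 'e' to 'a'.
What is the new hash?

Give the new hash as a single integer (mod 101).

val('e') = 5, val('a') = 1
Position k = 0, exponent = n-1-k = 3
B^3 mod M = 3^3 mod 101 = 27
Delta = (1 - 5) * 27 mod 101 = 94
New hash = (32 + 94) mod 101 = 25

Answer: 25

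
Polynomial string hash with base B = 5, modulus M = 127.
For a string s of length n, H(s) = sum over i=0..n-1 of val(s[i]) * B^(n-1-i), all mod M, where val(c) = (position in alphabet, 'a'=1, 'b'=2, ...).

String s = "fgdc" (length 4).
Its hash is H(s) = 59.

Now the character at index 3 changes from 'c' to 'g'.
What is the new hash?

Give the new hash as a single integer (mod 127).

val('c') = 3, val('g') = 7
Position k = 3, exponent = n-1-k = 0
B^0 mod M = 5^0 mod 127 = 1
Delta = (7 - 3) * 1 mod 127 = 4
New hash = (59 + 4) mod 127 = 63

Answer: 63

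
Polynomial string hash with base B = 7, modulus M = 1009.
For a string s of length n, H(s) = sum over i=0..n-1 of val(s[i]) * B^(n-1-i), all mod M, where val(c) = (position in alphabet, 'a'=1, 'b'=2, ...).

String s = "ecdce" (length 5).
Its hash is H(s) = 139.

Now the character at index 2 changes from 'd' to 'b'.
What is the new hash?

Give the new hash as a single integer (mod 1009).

Answer: 41

Derivation:
val('d') = 4, val('b') = 2
Position k = 2, exponent = n-1-k = 2
B^2 mod M = 7^2 mod 1009 = 49
Delta = (2 - 4) * 49 mod 1009 = 911
New hash = (139 + 911) mod 1009 = 41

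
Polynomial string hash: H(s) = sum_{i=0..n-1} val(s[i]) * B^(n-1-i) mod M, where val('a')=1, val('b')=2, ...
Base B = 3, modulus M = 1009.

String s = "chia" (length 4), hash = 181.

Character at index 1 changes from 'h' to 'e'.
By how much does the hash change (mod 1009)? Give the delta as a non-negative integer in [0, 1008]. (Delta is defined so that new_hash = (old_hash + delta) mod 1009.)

Answer: 982

Derivation:
Delta formula: (val(new) - val(old)) * B^(n-1-k) mod M
  val('e') - val('h') = 5 - 8 = -3
  B^(n-1-k) = 3^2 mod 1009 = 9
  Delta = -3 * 9 mod 1009 = 982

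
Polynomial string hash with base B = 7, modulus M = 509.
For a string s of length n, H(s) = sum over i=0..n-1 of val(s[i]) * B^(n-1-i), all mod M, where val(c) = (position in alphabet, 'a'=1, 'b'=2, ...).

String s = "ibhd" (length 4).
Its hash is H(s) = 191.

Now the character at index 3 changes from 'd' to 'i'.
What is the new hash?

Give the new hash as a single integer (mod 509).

Answer: 196

Derivation:
val('d') = 4, val('i') = 9
Position k = 3, exponent = n-1-k = 0
B^0 mod M = 7^0 mod 509 = 1
Delta = (9 - 4) * 1 mod 509 = 5
New hash = (191 + 5) mod 509 = 196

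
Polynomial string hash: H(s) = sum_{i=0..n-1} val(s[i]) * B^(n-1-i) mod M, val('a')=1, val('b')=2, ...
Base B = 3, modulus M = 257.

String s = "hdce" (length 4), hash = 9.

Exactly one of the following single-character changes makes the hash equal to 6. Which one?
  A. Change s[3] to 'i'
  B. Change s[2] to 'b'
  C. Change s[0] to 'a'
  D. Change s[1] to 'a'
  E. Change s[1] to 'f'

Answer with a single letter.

Answer: B

Derivation:
Option A: s[3]='e'->'i', delta=(9-5)*3^0 mod 257 = 4, hash=9+4 mod 257 = 13
Option B: s[2]='c'->'b', delta=(2-3)*3^1 mod 257 = 254, hash=9+254 mod 257 = 6 <-- target
Option C: s[0]='h'->'a', delta=(1-8)*3^3 mod 257 = 68, hash=9+68 mod 257 = 77
Option D: s[1]='d'->'a', delta=(1-4)*3^2 mod 257 = 230, hash=9+230 mod 257 = 239
Option E: s[1]='d'->'f', delta=(6-4)*3^2 mod 257 = 18, hash=9+18 mod 257 = 27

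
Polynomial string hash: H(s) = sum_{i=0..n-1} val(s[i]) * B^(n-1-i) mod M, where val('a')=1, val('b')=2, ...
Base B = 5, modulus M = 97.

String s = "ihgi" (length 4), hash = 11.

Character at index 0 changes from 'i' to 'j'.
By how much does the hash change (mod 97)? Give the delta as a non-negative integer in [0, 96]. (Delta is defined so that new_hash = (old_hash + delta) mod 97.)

Delta formula: (val(new) - val(old)) * B^(n-1-k) mod M
  val('j') - val('i') = 10 - 9 = 1
  B^(n-1-k) = 5^3 mod 97 = 28
  Delta = 1 * 28 mod 97 = 28

Answer: 28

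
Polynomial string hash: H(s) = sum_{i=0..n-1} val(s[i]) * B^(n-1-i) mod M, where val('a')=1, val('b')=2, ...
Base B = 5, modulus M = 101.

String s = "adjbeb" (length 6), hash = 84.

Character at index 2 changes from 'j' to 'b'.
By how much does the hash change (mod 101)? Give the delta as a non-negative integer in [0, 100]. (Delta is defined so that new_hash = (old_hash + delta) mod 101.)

Delta formula: (val(new) - val(old)) * B^(n-1-k) mod M
  val('b') - val('j') = 2 - 10 = -8
  B^(n-1-k) = 5^3 mod 101 = 24
  Delta = -8 * 24 mod 101 = 10

Answer: 10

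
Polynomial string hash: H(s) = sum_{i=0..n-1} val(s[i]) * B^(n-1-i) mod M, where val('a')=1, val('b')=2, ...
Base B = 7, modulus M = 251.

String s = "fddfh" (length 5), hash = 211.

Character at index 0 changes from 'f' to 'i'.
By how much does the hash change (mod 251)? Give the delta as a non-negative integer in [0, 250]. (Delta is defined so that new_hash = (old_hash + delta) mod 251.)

Answer: 175

Derivation:
Delta formula: (val(new) - val(old)) * B^(n-1-k) mod M
  val('i') - val('f') = 9 - 6 = 3
  B^(n-1-k) = 7^4 mod 251 = 142
  Delta = 3 * 142 mod 251 = 175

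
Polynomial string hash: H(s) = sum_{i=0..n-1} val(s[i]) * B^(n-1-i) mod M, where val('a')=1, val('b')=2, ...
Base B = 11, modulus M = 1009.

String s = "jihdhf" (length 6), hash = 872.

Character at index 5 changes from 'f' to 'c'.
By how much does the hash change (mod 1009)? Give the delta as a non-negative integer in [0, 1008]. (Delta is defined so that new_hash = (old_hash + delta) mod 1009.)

Delta formula: (val(new) - val(old)) * B^(n-1-k) mod M
  val('c') - val('f') = 3 - 6 = -3
  B^(n-1-k) = 11^0 mod 1009 = 1
  Delta = -3 * 1 mod 1009 = 1006

Answer: 1006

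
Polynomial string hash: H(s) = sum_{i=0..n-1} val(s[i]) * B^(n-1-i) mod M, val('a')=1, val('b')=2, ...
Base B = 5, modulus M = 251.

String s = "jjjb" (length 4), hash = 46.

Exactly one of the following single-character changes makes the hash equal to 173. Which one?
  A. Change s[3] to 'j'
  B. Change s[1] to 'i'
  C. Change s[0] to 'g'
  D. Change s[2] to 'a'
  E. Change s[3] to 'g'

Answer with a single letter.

Option A: s[3]='b'->'j', delta=(10-2)*5^0 mod 251 = 8, hash=46+8 mod 251 = 54
Option B: s[1]='j'->'i', delta=(9-10)*5^2 mod 251 = 226, hash=46+226 mod 251 = 21
Option C: s[0]='j'->'g', delta=(7-10)*5^3 mod 251 = 127, hash=46+127 mod 251 = 173 <-- target
Option D: s[2]='j'->'a', delta=(1-10)*5^1 mod 251 = 206, hash=46+206 mod 251 = 1
Option E: s[3]='b'->'g', delta=(7-2)*5^0 mod 251 = 5, hash=46+5 mod 251 = 51

Answer: C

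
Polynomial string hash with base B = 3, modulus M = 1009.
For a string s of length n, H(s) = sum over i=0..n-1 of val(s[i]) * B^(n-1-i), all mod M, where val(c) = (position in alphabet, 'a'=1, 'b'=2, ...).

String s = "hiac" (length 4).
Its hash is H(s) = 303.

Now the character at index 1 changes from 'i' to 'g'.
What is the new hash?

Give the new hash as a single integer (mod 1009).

val('i') = 9, val('g') = 7
Position k = 1, exponent = n-1-k = 2
B^2 mod M = 3^2 mod 1009 = 9
Delta = (7 - 9) * 9 mod 1009 = 991
New hash = (303 + 991) mod 1009 = 285

Answer: 285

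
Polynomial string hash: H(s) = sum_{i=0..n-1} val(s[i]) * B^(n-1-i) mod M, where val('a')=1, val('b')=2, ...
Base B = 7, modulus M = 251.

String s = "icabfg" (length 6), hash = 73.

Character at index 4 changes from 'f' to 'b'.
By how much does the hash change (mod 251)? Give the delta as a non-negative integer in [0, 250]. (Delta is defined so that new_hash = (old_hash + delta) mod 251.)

Delta formula: (val(new) - val(old)) * B^(n-1-k) mod M
  val('b') - val('f') = 2 - 6 = -4
  B^(n-1-k) = 7^1 mod 251 = 7
  Delta = -4 * 7 mod 251 = 223

Answer: 223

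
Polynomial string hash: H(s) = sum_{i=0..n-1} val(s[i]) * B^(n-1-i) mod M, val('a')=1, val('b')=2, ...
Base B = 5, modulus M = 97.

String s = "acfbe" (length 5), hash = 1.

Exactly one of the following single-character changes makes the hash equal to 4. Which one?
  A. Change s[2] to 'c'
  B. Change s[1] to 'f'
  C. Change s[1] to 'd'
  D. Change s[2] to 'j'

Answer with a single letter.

Answer: D

Derivation:
Option A: s[2]='f'->'c', delta=(3-6)*5^2 mod 97 = 22, hash=1+22 mod 97 = 23
Option B: s[1]='c'->'f', delta=(6-3)*5^3 mod 97 = 84, hash=1+84 mod 97 = 85
Option C: s[1]='c'->'d', delta=(4-3)*5^3 mod 97 = 28, hash=1+28 mod 97 = 29
Option D: s[2]='f'->'j', delta=(10-6)*5^2 mod 97 = 3, hash=1+3 mod 97 = 4 <-- target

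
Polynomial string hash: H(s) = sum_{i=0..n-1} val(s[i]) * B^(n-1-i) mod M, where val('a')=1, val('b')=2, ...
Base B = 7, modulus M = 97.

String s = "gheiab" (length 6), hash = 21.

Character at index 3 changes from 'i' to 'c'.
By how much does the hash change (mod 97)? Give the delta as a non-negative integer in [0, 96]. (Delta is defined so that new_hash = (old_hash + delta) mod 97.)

Delta formula: (val(new) - val(old)) * B^(n-1-k) mod M
  val('c') - val('i') = 3 - 9 = -6
  B^(n-1-k) = 7^2 mod 97 = 49
  Delta = -6 * 49 mod 97 = 94

Answer: 94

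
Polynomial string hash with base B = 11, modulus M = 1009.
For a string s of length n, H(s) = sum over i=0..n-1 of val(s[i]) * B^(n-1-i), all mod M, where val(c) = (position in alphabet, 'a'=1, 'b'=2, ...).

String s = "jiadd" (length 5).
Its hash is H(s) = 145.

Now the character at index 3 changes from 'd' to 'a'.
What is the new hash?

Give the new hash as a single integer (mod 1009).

val('d') = 4, val('a') = 1
Position k = 3, exponent = n-1-k = 1
B^1 mod M = 11^1 mod 1009 = 11
Delta = (1 - 4) * 11 mod 1009 = 976
New hash = (145 + 976) mod 1009 = 112

Answer: 112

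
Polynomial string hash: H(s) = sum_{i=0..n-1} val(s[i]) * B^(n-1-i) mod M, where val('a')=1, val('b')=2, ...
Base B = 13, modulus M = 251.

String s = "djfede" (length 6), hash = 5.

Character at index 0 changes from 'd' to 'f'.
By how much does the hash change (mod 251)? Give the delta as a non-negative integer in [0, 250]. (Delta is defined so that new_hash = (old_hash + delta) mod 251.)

Answer: 128

Derivation:
Delta formula: (val(new) - val(old)) * B^(n-1-k) mod M
  val('f') - val('d') = 6 - 4 = 2
  B^(n-1-k) = 13^5 mod 251 = 64
  Delta = 2 * 64 mod 251 = 128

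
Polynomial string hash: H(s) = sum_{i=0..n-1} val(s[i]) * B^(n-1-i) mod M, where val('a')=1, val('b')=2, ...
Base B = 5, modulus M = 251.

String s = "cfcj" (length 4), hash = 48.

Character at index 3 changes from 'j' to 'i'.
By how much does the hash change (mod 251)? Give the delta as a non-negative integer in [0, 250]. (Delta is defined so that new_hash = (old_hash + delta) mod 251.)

Answer: 250

Derivation:
Delta formula: (val(new) - val(old)) * B^(n-1-k) mod M
  val('i') - val('j') = 9 - 10 = -1
  B^(n-1-k) = 5^0 mod 251 = 1
  Delta = -1 * 1 mod 251 = 250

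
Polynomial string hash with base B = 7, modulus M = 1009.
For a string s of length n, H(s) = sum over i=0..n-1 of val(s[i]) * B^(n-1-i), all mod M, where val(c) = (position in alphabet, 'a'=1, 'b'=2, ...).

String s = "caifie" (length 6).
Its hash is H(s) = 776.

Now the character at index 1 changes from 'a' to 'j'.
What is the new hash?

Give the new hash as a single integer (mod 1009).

Answer: 187

Derivation:
val('a') = 1, val('j') = 10
Position k = 1, exponent = n-1-k = 4
B^4 mod M = 7^4 mod 1009 = 383
Delta = (10 - 1) * 383 mod 1009 = 420
New hash = (776 + 420) mod 1009 = 187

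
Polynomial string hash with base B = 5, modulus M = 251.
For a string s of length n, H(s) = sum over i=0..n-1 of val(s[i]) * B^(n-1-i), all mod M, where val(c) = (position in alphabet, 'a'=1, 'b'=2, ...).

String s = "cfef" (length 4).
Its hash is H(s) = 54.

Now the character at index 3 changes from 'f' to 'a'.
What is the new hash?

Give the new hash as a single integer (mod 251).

Answer: 49

Derivation:
val('f') = 6, val('a') = 1
Position k = 3, exponent = n-1-k = 0
B^0 mod M = 5^0 mod 251 = 1
Delta = (1 - 6) * 1 mod 251 = 246
New hash = (54 + 246) mod 251 = 49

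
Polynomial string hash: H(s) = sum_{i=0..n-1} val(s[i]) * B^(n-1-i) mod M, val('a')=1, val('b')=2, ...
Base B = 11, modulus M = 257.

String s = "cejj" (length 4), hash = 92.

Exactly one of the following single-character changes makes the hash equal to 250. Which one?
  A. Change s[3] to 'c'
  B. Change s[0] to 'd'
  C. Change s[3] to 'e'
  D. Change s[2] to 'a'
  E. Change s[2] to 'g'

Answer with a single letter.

Option A: s[3]='j'->'c', delta=(3-10)*11^0 mod 257 = 250, hash=92+250 mod 257 = 85
Option B: s[0]='c'->'d', delta=(4-3)*11^3 mod 257 = 46, hash=92+46 mod 257 = 138
Option C: s[3]='j'->'e', delta=(5-10)*11^0 mod 257 = 252, hash=92+252 mod 257 = 87
Option D: s[2]='j'->'a', delta=(1-10)*11^1 mod 257 = 158, hash=92+158 mod 257 = 250 <-- target
Option E: s[2]='j'->'g', delta=(7-10)*11^1 mod 257 = 224, hash=92+224 mod 257 = 59

Answer: D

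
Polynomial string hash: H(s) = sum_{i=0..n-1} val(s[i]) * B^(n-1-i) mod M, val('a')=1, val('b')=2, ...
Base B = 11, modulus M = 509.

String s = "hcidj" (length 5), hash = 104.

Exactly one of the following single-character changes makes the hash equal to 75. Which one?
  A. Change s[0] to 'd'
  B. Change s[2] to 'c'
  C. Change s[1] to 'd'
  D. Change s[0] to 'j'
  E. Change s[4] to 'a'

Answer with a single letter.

Answer: A

Derivation:
Option A: s[0]='h'->'d', delta=(4-8)*11^4 mod 509 = 480, hash=104+480 mod 509 = 75 <-- target
Option B: s[2]='i'->'c', delta=(3-9)*11^2 mod 509 = 292, hash=104+292 mod 509 = 396
Option C: s[1]='c'->'d', delta=(4-3)*11^3 mod 509 = 313, hash=104+313 mod 509 = 417
Option D: s[0]='h'->'j', delta=(10-8)*11^4 mod 509 = 269, hash=104+269 mod 509 = 373
Option E: s[4]='j'->'a', delta=(1-10)*11^0 mod 509 = 500, hash=104+500 mod 509 = 95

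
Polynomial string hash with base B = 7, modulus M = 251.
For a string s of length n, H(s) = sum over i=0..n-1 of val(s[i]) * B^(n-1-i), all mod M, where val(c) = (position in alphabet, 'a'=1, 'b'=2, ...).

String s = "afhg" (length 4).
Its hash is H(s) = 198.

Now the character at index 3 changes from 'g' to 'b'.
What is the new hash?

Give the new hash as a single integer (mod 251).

val('g') = 7, val('b') = 2
Position k = 3, exponent = n-1-k = 0
B^0 mod M = 7^0 mod 251 = 1
Delta = (2 - 7) * 1 mod 251 = 246
New hash = (198 + 246) mod 251 = 193

Answer: 193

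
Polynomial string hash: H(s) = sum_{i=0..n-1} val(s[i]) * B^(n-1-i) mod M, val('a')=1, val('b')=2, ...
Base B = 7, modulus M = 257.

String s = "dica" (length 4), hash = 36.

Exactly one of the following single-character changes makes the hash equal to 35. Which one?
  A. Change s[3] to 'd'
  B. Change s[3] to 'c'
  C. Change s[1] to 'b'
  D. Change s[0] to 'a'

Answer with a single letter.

Answer: D

Derivation:
Option A: s[3]='a'->'d', delta=(4-1)*7^0 mod 257 = 3, hash=36+3 mod 257 = 39
Option B: s[3]='a'->'c', delta=(3-1)*7^0 mod 257 = 2, hash=36+2 mod 257 = 38
Option C: s[1]='i'->'b', delta=(2-9)*7^2 mod 257 = 171, hash=36+171 mod 257 = 207
Option D: s[0]='d'->'a', delta=(1-4)*7^3 mod 257 = 256, hash=36+256 mod 257 = 35 <-- target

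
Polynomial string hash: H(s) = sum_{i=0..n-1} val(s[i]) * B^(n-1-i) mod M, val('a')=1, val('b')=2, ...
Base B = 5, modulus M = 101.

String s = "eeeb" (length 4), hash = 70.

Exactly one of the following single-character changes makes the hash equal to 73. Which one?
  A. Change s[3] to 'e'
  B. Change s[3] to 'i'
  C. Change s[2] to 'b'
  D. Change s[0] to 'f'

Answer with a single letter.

Option A: s[3]='b'->'e', delta=(5-2)*5^0 mod 101 = 3, hash=70+3 mod 101 = 73 <-- target
Option B: s[3]='b'->'i', delta=(9-2)*5^0 mod 101 = 7, hash=70+7 mod 101 = 77
Option C: s[2]='e'->'b', delta=(2-5)*5^1 mod 101 = 86, hash=70+86 mod 101 = 55
Option D: s[0]='e'->'f', delta=(6-5)*5^3 mod 101 = 24, hash=70+24 mod 101 = 94

Answer: A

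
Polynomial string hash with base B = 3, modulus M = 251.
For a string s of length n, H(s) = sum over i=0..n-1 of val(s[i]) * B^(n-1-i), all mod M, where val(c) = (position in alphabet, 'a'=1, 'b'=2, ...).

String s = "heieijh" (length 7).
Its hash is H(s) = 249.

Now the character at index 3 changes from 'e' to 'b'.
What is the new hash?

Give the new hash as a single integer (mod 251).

val('e') = 5, val('b') = 2
Position k = 3, exponent = n-1-k = 3
B^3 mod M = 3^3 mod 251 = 27
Delta = (2 - 5) * 27 mod 251 = 170
New hash = (249 + 170) mod 251 = 168

Answer: 168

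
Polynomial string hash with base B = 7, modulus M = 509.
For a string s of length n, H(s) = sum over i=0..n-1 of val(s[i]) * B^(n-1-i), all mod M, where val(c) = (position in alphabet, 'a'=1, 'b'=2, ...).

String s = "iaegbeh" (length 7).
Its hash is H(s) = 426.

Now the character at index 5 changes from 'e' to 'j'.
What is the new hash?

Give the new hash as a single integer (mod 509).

Answer: 461

Derivation:
val('e') = 5, val('j') = 10
Position k = 5, exponent = n-1-k = 1
B^1 mod M = 7^1 mod 509 = 7
Delta = (10 - 5) * 7 mod 509 = 35
New hash = (426 + 35) mod 509 = 461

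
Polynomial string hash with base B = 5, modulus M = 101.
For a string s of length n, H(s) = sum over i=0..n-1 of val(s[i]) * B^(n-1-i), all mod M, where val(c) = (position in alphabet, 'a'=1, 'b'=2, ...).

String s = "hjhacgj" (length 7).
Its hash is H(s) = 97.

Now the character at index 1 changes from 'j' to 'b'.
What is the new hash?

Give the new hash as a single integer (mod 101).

Answer: 44

Derivation:
val('j') = 10, val('b') = 2
Position k = 1, exponent = n-1-k = 5
B^5 mod M = 5^5 mod 101 = 95
Delta = (2 - 10) * 95 mod 101 = 48
New hash = (97 + 48) mod 101 = 44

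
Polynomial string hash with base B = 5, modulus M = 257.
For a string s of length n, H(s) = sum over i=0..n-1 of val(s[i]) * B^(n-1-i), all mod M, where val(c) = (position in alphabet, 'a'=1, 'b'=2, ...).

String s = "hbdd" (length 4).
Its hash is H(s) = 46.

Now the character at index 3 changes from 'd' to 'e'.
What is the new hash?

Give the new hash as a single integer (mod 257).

Answer: 47

Derivation:
val('d') = 4, val('e') = 5
Position k = 3, exponent = n-1-k = 0
B^0 mod M = 5^0 mod 257 = 1
Delta = (5 - 4) * 1 mod 257 = 1
New hash = (46 + 1) mod 257 = 47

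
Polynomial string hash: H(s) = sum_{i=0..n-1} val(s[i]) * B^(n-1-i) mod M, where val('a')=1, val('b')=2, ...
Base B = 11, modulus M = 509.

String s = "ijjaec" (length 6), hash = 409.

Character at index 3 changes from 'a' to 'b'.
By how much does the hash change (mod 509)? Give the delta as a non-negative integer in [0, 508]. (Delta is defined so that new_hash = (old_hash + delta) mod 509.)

Answer: 121

Derivation:
Delta formula: (val(new) - val(old)) * B^(n-1-k) mod M
  val('b') - val('a') = 2 - 1 = 1
  B^(n-1-k) = 11^2 mod 509 = 121
  Delta = 1 * 121 mod 509 = 121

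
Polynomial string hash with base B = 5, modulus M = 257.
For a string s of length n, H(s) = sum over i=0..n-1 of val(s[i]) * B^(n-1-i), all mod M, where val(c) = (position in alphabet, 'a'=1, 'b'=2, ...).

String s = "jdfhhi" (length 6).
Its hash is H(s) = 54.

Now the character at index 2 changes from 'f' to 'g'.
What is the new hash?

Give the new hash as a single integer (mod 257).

Answer: 179

Derivation:
val('f') = 6, val('g') = 7
Position k = 2, exponent = n-1-k = 3
B^3 mod M = 5^3 mod 257 = 125
Delta = (7 - 6) * 125 mod 257 = 125
New hash = (54 + 125) mod 257 = 179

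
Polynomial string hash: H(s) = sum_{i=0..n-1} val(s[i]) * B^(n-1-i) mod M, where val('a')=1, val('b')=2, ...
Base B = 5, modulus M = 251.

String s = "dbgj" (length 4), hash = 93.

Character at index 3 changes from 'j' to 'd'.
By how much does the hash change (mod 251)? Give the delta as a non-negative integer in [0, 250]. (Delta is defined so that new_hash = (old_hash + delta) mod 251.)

Delta formula: (val(new) - val(old)) * B^(n-1-k) mod M
  val('d') - val('j') = 4 - 10 = -6
  B^(n-1-k) = 5^0 mod 251 = 1
  Delta = -6 * 1 mod 251 = 245

Answer: 245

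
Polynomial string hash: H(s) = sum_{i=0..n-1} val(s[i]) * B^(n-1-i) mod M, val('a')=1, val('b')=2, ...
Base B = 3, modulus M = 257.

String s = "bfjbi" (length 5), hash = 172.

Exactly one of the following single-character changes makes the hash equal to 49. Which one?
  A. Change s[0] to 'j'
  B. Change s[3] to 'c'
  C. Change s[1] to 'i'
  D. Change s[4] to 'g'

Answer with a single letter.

Answer: A

Derivation:
Option A: s[0]='b'->'j', delta=(10-2)*3^4 mod 257 = 134, hash=172+134 mod 257 = 49 <-- target
Option B: s[3]='b'->'c', delta=(3-2)*3^1 mod 257 = 3, hash=172+3 mod 257 = 175
Option C: s[1]='f'->'i', delta=(9-6)*3^3 mod 257 = 81, hash=172+81 mod 257 = 253
Option D: s[4]='i'->'g', delta=(7-9)*3^0 mod 257 = 255, hash=172+255 mod 257 = 170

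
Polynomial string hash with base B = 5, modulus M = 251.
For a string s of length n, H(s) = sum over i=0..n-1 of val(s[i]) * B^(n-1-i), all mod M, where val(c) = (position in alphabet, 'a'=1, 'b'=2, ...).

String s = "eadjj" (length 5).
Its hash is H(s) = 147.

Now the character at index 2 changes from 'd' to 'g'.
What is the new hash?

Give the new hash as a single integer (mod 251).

val('d') = 4, val('g') = 7
Position k = 2, exponent = n-1-k = 2
B^2 mod M = 5^2 mod 251 = 25
Delta = (7 - 4) * 25 mod 251 = 75
New hash = (147 + 75) mod 251 = 222

Answer: 222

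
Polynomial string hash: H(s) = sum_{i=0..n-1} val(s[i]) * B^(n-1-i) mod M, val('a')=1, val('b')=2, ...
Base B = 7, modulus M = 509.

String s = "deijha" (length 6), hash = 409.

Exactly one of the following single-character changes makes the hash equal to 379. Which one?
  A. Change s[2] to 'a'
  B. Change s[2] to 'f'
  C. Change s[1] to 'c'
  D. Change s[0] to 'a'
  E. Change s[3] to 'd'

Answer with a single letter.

Answer: D

Derivation:
Option A: s[2]='i'->'a', delta=(1-9)*7^3 mod 509 = 310, hash=409+310 mod 509 = 210
Option B: s[2]='i'->'f', delta=(6-9)*7^3 mod 509 = 498, hash=409+498 mod 509 = 398
Option C: s[1]='e'->'c', delta=(3-5)*7^4 mod 509 = 288, hash=409+288 mod 509 = 188
Option D: s[0]='d'->'a', delta=(1-4)*7^5 mod 509 = 479, hash=409+479 mod 509 = 379 <-- target
Option E: s[3]='j'->'d', delta=(4-10)*7^2 mod 509 = 215, hash=409+215 mod 509 = 115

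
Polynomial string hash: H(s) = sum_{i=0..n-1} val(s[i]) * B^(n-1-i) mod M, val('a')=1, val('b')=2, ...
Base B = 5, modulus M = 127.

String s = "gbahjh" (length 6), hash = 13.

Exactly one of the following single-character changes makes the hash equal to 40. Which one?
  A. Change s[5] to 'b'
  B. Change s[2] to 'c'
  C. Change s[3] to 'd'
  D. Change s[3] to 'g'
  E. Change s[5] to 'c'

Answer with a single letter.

Option A: s[5]='h'->'b', delta=(2-8)*5^0 mod 127 = 121, hash=13+121 mod 127 = 7
Option B: s[2]='a'->'c', delta=(3-1)*5^3 mod 127 = 123, hash=13+123 mod 127 = 9
Option C: s[3]='h'->'d', delta=(4-8)*5^2 mod 127 = 27, hash=13+27 mod 127 = 40 <-- target
Option D: s[3]='h'->'g', delta=(7-8)*5^2 mod 127 = 102, hash=13+102 mod 127 = 115
Option E: s[5]='h'->'c', delta=(3-8)*5^0 mod 127 = 122, hash=13+122 mod 127 = 8

Answer: C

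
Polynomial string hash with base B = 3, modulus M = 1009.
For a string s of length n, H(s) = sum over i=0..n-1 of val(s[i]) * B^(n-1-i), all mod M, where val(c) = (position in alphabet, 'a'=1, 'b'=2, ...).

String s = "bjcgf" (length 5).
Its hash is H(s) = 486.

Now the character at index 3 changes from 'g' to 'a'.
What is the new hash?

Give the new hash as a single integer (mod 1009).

val('g') = 7, val('a') = 1
Position k = 3, exponent = n-1-k = 1
B^1 mod M = 3^1 mod 1009 = 3
Delta = (1 - 7) * 3 mod 1009 = 991
New hash = (486 + 991) mod 1009 = 468

Answer: 468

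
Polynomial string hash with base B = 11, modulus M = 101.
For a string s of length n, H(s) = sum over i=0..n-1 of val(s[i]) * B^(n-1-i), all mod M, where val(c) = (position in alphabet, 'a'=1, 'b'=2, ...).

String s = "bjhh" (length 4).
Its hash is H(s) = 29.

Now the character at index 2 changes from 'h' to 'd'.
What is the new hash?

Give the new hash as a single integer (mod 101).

val('h') = 8, val('d') = 4
Position k = 2, exponent = n-1-k = 1
B^1 mod M = 11^1 mod 101 = 11
Delta = (4 - 8) * 11 mod 101 = 57
New hash = (29 + 57) mod 101 = 86

Answer: 86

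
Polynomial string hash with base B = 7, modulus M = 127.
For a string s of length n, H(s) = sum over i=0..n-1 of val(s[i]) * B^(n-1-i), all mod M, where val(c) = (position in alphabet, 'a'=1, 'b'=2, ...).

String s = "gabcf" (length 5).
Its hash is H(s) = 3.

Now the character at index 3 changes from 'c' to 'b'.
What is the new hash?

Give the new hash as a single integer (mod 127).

Answer: 123

Derivation:
val('c') = 3, val('b') = 2
Position k = 3, exponent = n-1-k = 1
B^1 mod M = 7^1 mod 127 = 7
Delta = (2 - 3) * 7 mod 127 = 120
New hash = (3 + 120) mod 127 = 123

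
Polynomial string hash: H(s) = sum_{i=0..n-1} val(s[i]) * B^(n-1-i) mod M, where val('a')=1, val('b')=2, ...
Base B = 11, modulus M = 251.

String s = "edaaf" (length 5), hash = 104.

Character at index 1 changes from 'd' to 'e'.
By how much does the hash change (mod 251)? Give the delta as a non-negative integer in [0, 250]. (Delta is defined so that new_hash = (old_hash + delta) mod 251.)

Answer: 76

Derivation:
Delta formula: (val(new) - val(old)) * B^(n-1-k) mod M
  val('e') - val('d') = 5 - 4 = 1
  B^(n-1-k) = 11^3 mod 251 = 76
  Delta = 1 * 76 mod 251 = 76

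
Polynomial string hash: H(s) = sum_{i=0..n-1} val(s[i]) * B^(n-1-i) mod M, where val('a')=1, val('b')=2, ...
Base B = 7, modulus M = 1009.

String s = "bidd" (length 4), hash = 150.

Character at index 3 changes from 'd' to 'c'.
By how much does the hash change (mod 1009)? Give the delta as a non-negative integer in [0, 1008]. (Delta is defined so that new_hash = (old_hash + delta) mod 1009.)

Delta formula: (val(new) - val(old)) * B^(n-1-k) mod M
  val('c') - val('d') = 3 - 4 = -1
  B^(n-1-k) = 7^0 mod 1009 = 1
  Delta = -1 * 1 mod 1009 = 1008

Answer: 1008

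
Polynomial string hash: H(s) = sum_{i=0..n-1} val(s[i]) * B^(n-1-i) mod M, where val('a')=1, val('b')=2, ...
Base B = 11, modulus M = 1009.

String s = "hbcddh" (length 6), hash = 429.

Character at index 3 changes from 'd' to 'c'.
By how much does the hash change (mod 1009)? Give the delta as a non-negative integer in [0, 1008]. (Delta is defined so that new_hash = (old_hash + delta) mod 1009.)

Delta formula: (val(new) - val(old)) * B^(n-1-k) mod M
  val('c') - val('d') = 3 - 4 = -1
  B^(n-1-k) = 11^2 mod 1009 = 121
  Delta = -1 * 121 mod 1009 = 888

Answer: 888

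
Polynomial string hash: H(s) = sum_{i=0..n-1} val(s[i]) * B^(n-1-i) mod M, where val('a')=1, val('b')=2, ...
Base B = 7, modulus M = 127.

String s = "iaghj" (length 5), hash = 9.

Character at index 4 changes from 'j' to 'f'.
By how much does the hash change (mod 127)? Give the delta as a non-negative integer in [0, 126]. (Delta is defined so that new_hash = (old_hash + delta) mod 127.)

Delta formula: (val(new) - val(old)) * B^(n-1-k) mod M
  val('f') - val('j') = 6 - 10 = -4
  B^(n-1-k) = 7^0 mod 127 = 1
  Delta = -4 * 1 mod 127 = 123

Answer: 123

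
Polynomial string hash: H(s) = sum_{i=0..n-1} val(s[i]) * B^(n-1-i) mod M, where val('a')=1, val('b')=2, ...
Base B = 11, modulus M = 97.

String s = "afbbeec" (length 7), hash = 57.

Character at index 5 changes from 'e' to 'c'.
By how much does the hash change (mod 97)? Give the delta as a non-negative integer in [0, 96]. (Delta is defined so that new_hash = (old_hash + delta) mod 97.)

Answer: 75

Derivation:
Delta formula: (val(new) - val(old)) * B^(n-1-k) mod M
  val('c') - val('e') = 3 - 5 = -2
  B^(n-1-k) = 11^1 mod 97 = 11
  Delta = -2 * 11 mod 97 = 75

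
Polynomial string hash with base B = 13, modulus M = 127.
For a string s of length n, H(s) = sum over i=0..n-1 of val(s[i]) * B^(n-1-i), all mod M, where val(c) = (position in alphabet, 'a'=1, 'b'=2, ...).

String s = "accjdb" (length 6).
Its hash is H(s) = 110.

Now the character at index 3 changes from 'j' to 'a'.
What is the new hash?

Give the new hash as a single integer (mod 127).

Answer: 113

Derivation:
val('j') = 10, val('a') = 1
Position k = 3, exponent = n-1-k = 2
B^2 mod M = 13^2 mod 127 = 42
Delta = (1 - 10) * 42 mod 127 = 3
New hash = (110 + 3) mod 127 = 113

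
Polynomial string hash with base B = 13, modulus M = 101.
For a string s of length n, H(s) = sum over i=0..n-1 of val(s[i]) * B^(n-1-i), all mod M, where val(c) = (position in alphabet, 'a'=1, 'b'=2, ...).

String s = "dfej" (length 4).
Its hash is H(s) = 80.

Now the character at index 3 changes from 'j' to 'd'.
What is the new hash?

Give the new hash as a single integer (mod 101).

Answer: 74

Derivation:
val('j') = 10, val('d') = 4
Position k = 3, exponent = n-1-k = 0
B^0 mod M = 13^0 mod 101 = 1
Delta = (4 - 10) * 1 mod 101 = 95
New hash = (80 + 95) mod 101 = 74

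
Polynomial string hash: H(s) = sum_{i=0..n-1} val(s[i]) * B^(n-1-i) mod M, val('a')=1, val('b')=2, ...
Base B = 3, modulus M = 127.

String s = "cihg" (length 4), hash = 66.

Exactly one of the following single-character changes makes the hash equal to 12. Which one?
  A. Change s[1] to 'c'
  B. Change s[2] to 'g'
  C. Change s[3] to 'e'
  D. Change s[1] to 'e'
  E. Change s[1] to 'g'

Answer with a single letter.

Option A: s[1]='i'->'c', delta=(3-9)*3^2 mod 127 = 73, hash=66+73 mod 127 = 12 <-- target
Option B: s[2]='h'->'g', delta=(7-8)*3^1 mod 127 = 124, hash=66+124 mod 127 = 63
Option C: s[3]='g'->'e', delta=(5-7)*3^0 mod 127 = 125, hash=66+125 mod 127 = 64
Option D: s[1]='i'->'e', delta=(5-9)*3^2 mod 127 = 91, hash=66+91 mod 127 = 30
Option E: s[1]='i'->'g', delta=(7-9)*3^2 mod 127 = 109, hash=66+109 mod 127 = 48

Answer: A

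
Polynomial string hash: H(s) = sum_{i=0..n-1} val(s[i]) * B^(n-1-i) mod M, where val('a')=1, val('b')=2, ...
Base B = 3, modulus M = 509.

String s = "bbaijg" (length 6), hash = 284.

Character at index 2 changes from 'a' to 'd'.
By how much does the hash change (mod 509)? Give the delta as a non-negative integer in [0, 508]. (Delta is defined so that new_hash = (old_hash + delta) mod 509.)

Delta formula: (val(new) - val(old)) * B^(n-1-k) mod M
  val('d') - val('a') = 4 - 1 = 3
  B^(n-1-k) = 3^3 mod 509 = 27
  Delta = 3 * 27 mod 509 = 81

Answer: 81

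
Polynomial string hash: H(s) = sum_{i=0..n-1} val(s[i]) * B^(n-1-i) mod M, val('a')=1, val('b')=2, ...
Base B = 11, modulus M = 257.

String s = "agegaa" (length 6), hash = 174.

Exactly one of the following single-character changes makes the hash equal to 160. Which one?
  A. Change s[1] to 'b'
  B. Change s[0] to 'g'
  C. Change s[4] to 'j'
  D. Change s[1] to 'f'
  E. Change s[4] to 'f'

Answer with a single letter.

Answer: B

Derivation:
Option A: s[1]='g'->'b', delta=(2-7)*11^4 mod 257 = 40, hash=174+40 mod 257 = 214
Option B: s[0]='a'->'g', delta=(7-1)*11^5 mod 257 = 243, hash=174+243 mod 257 = 160 <-- target
Option C: s[4]='a'->'j', delta=(10-1)*11^1 mod 257 = 99, hash=174+99 mod 257 = 16
Option D: s[1]='g'->'f', delta=(6-7)*11^4 mod 257 = 8, hash=174+8 mod 257 = 182
Option E: s[4]='a'->'f', delta=(6-1)*11^1 mod 257 = 55, hash=174+55 mod 257 = 229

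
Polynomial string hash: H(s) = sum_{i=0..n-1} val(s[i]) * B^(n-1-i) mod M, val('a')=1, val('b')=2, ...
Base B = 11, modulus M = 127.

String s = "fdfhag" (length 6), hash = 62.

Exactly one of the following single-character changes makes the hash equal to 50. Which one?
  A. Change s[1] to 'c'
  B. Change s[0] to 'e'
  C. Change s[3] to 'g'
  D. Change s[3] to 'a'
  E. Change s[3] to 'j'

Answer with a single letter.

Option A: s[1]='d'->'c', delta=(3-4)*11^4 mod 127 = 91, hash=62+91 mod 127 = 26
Option B: s[0]='f'->'e', delta=(5-6)*11^5 mod 127 = 112, hash=62+112 mod 127 = 47
Option C: s[3]='h'->'g', delta=(7-8)*11^2 mod 127 = 6, hash=62+6 mod 127 = 68
Option D: s[3]='h'->'a', delta=(1-8)*11^2 mod 127 = 42, hash=62+42 mod 127 = 104
Option E: s[3]='h'->'j', delta=(10-8)*11^2 mod 127 = 115, hash=62+115 mod 127 = 50 <-- target

Answer: E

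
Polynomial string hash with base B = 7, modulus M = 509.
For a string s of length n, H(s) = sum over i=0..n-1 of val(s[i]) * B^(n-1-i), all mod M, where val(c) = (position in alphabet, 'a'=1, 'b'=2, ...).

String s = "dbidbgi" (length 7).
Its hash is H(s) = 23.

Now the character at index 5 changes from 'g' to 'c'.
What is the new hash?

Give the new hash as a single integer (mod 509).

Answer: 504

Derivation:
val('g') = 7, val('c') = 3
Position k = 5, exponent = n-1-k = 1
B^1 mod M = 7^1 mod 509 = 7
Delta = (3 - 7) * 7 mod 509 = 481
New hash = (23 + 481) mod 509 = 504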